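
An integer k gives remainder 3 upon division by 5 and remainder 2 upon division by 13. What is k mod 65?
M = 5 × 13 = 65. M₁ = 13, y₁ ≡ 2 mod 5. M₂ = 5, y₂ ≡ 8 mod 13. k = 3×13×2 + 2×5×8 ≡ 28 mod 65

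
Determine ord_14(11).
Powers of 11 mod 14: 11^1≡11, 11^2≡9, 11^3≡1. Order = 3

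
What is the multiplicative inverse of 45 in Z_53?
Since 53 is prime, by Fermat 45^(-1) ≡ 45^{51} ≡ 33 (mod 53). Verify: 45 × 33 = 1485 ≡ 1 (mod 53)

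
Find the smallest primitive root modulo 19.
g = 2. For each prime q|18: 2^{9}≡18, 2^{6}≡7, none ≡ 1, so ord_19(2) = 18 and 2 is a primitive root.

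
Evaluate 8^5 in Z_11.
By repeated squaring mod 11: 8^{1}≡8, 8^{2}≡9, 8^{4}≡4. Then 8^{5} = 8^{4+1} ≡ 4 × 8 ≡ 10 mod 11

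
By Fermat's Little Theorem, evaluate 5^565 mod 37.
By Fermat: 5^{36} ≡ 1 (mod 37). 565 ≡ 25 (mod 36). So 5^{565} ≡ 5^{25} ≡ 19 (mod 37)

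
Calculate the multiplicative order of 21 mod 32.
Powers of 21 mod 32: 21^1≡21, 21^2≡25, 21^3≡13, 21^4≡17, 21^5≡5, 21^6≡9, 21^7≡29, 21^8≡1. So the order of 21 is 8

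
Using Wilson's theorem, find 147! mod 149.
(148)! = (147)! × (148) ≡ -1 mod 149. So (147)! ≡ -1 × (148)^(-1) ≡ (-1)×(-1) = 1 mod 149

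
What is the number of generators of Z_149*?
A prime p has φ(p-1) primitive roots; here φ(148) = 72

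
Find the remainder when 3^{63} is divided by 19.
By Fermat: 3^{18} ≡ 1 (mod 19). 63 = 3×18 + 9. So 3^{63} ≡ 3^{9} ≡ 18 (mod 19)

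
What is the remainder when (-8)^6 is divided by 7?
Using Fermat: (-8)^{6} ≡ 1 (mod 7). 6 ≡ 0 (mod 6). So (-8)^{6} ≡ (-8)^{0} ≡ 1 (mod 7)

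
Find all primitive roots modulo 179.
There are φ(178) = 88 primitive roots mod 179: {2, 6, 7, 8, 10, 11, 18, 21, 23, 24, 26, 28, 30, 32, 33, 34, 35, 37, 38, 40, 41, 44, 50, 53, 54, 55, 58, 62, 63, 69, 71, 72, 73, 78, 79, 84, 86, 90, 91, 92, 94, 96, 97, 98, 99, 102, 103, 104, 105, 109, 111, 112, 113, 114, 115, 118, 119, 120, 122, 123, 127, 128, 130, 131, 132, 133, 134, 136, 137, 140, 143, 148, 150, 152, 154, 157, 159, 160, 162, 163, 164, 165, 166, 167, 170, 174, 175, 176}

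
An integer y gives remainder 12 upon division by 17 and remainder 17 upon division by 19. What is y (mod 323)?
M = 17 × 19 = 323. M₁ = 19, y₁ ≡ 9 (mod 17). M₂ = 17, y₂ ≡ 9 (mod 19). y = 12×19×9 + 17×17×9 ≡ 131 (mod 323)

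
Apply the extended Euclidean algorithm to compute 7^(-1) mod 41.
Extended GCD: 7(6) + 41(-1) = 1. So 7^(-1) ≡ 6 (mod 41). Verify: 7 × 6 = 42 ≡ 1 (mod 41)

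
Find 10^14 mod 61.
By repeated squaring mod 61: 10^{1}≡10, 10^{2}≡39, 10^{4}≡57, 10^{8}≡16. Then 10^{14} = 10^{8+4+2} ≡ 16 × 57 × 39 ≡ 5 mod 61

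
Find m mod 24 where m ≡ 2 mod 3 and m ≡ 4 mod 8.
M = 3 × 8 = 24. M₁ = 8, y₁ ≡ 2 mod 3. M₂ = 3, y₂ ≡ 3 mod 8. m = 2×8×2 + 4×3×3 ≡ 20 mod 24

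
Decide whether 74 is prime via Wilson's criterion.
(73)! mod 74 = 0. Since 0 ≢ -1 (mod 74), 74 is not prime.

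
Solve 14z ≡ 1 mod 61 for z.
Since 61 is prime, by Fermat 14^(-1) ≡ 14^{59} ≡ 48 mod 61. Verify: 14 × 48 = 672 ≡ 1 mod 61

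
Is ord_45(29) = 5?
Powers of 29 mod 45: 29^1≡29, 29^2≡31, 29^3≡44, 29^4≡16, 29^5≡14, 29^6≡1. 29^5≡14≢1, so ord ≠ 5. No, the actual order is 6.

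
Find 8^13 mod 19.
By repeated squaring mod 19: 8^{1}≡8, 8^{2}≡7, 8^{4}≡11, 8^{8}≡7. Then 8^{13} = 8^{8+4+1} ≡ 7 × 11 × 8 ≡ 8 mod 19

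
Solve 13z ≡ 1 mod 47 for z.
Since 47 is prime, by Fermat 13^(-1) ≡ 13^{45} ≡ 29 mod 47. Verify: 13 × 29 = 377 ≡ 1 mod 47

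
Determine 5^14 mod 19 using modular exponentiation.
By repeated squaring (mod 19): 5^{1}≡5, 5^{2}≡6, 5^{4}≡17, 5^{8}≡4. Then 5^{14} = 5^{8+4+2} ≡ 4 × 17 × 6 ≡ 9 (mod 19)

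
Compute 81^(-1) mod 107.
Since 107 is prime, by Fermat 81^(-1) ≡ 81^{105} ≡ 37 mod 107. Verify: 81 × 37 = 2997 ≡ 1 mod 107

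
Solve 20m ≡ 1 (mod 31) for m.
Since 31 is prime, by Fermat 20^(-1) ≡ 20^{29} ≡ 14 (mod 31). Verify: 20 × 14 = 280 ≡ 1 (mod 31)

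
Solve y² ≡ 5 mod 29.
The square roots of 5 mod 29 are 18 and 11. Verify: 18² = 324 ≡ 5 mod 29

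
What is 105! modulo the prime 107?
(106)! = (105)! × (106) ≡ -1 (mod 107). So (105)! ≡ -1 × (106)^(-1) ≡ (-1)×(-1) = 1 (mod 107)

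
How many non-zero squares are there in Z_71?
The squaring map on Z_71* is 2-to-1, so there are (70)/2 = 35 QRs.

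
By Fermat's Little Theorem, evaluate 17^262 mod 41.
By Fermat: 17^{40} ≡ 1 mod 41. 262 ≡ 22 mod 40. So 17^{262} ≡ 17^{22} ≡ 39 mod 41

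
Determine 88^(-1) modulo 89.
Since 89 is prime, by Fermat 88^(-1) ≡ 88^{87} ≡ 88 mod 89. Verify: 88 × 88 = 7744 ≡ 1 mod 89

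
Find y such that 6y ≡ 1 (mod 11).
Since 11 is prime, by Fermat 6^(-1) ≡ 6^{9} ≡ 2 (mod 11). Verify: 6 × 2 = 12 ≡ 1 (mod 11)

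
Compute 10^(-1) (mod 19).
Since 19 is prime, by Fermat 10^(-1) ≡ 10^{17} ≡ 2 (mod 19). Verify: 10 × 2 = 20 ≡ 1 (mod 19)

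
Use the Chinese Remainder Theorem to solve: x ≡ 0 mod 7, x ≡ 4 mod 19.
M = 7 × 19 = 133. M₁ = 19, y₁ ≡ 3 mod 7. M₂ = 7, y₂ ≡ 11 mod 19. x = 0×19×3 + 4×7×11 ≡ 42 mod 133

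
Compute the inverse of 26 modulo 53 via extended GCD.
Extended GCD: 26(-2) + 53(1) = 1. So 26^(-1) ≡ -2 ≡ 51 (mod 53). Verify: 26 × 51 = 1326 ≡ 1 (mod 53)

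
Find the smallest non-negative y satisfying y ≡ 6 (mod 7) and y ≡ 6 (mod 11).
M = 7 × 11 = 77. M₁ = 11, y₁ ≡ 2 (mod 7). M₂ = 7, y₂ ≡ 8 (mod 11). y = 6×11×2 + 6×7×8 ≡ 6 (mod 77)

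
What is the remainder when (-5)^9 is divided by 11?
By repeated squaring mod 11: (-5)^{1}≡6, (-5)^{2}≡3, (-5)^{4}≡9, (-5)^{8}≡4. Then (-5)^{9} = (-5)^{8+1} ≡ 4 × 6 ≡ 2 mod 11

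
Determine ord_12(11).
Powers of 11 mod 12: 11^1≡11, 11^2≡1. ord_12(11) = 2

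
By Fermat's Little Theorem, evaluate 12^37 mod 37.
By Fermat: 12^{36} ≡ 1 mod 37. So 12^{37} = 12^{36} · 12^{1} ≡ 12^{1} ≡ 12 mod 37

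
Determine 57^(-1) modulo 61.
Since 61 is prime, by Fermat 57^(-1) ≡ 57^{59} ≡ 15 mod 61. Verify: 57 × 15 = 855 ≡ 1 mod 61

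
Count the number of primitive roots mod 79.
A prime p has φ(p-1) primitive roots; here φ(78) = 24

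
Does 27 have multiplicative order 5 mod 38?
Powers of 27 mod 38: 27^1≡27, 27^2≡7, 27^3≡37, 27^4≡11, 27^5≡31, 27^6≡1. 27^5≡31≢1, so ord ≠ 5. No, the actual order is 6.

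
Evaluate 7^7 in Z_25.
By repeated squaring mod 25: 7^{1}≡7, 7^{2}≡24, 7^{4}≡1. Then 7^{7} = 7^{4+2+1} ≡ 1 × 24 × 7 ≡ 18 mod 25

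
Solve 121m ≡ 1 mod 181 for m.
Since 181 is prime, by Fermat 121^(-1) ≡ 121^{179} ≡ 3 mod 181. Verify: 121 × 3 = 363 ≡ 1 mod 181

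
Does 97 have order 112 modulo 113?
97^{14} ≡ 1 mod 113 and 14 < 112, so ord_113(97) = 14 ≠ 112 and 97 is not a primitive root.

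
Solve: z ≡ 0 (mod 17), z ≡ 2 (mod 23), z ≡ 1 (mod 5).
M = 17 × 23 × 5 = 1955. M₁ = 115, y₁ ≡ 4 (mod 17). M₂ = 85, y₂ ≡ 13 (mod 23). M₃ = 391, y₃ ≡ 1 (mod 5). z = 0×115×4 + 2×85×13 + 1×391×1 ≡ 646 (mod 1955)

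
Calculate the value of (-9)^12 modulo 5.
Using Fermat: (-9)^{4} ≡ 1 (mod 5). 12 ≡ 0 (mod 4). So (-9)^{12} ≡ (-9)^{0} ≡ 1 (mod 5)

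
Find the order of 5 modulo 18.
Powers of 5 mod 18: 5^1≡5, 5^2≡7, 5^3≡17, 5^4≡13, 5^5≡11, 5^6≡1. ord_18(5) = 6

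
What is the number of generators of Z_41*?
A prime p has φ(p-1) primitive roots; here φ(40) = 16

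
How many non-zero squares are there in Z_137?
For prime 137, there are (p-1)/2 = (137-1)/2 = 68 quadratic residues (excluding 0).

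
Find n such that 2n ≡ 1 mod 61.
Since 61 is prime, by Fermat 2^(-1) ≡ 2^{59} ≡ 31 mod 61. Verify: 2 × 31 = 62 ≡ 1 mod 61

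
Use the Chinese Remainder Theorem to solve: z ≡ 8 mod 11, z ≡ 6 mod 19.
M = 11 × 19 = 209. M₁ = 19, y₁ ≡ 7 mod 11. M₂ = 11, y₂ ≡ 7 mod 19. z = 8×19×7 + 6×11×7 ≡ 63 mod 209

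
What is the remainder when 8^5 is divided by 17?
By repeated squaring mod 17: 8^{1}≡8, 8^{2}≡13, 8^{4}≡16. Then 8^{5} = 8^{4+1} ≡ 16 × 8 ≡ 9 mod 17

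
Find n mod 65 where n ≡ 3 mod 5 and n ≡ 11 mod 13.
M = 5 × 13 = 65. M₁ = 13, y₁ ≡ 2 mod 5. M₂ = 5, y₂ ≡ 8 mod 13. n = 3×13×2 + 11×5×8 ≡ 63 mod 65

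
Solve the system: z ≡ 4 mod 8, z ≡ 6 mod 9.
M = 8 × 9 = 72. M₁ = 9, y₁ ≡ 1 mod 8. M₂ = 8, y₂ ≡ 8 mod 9. z = 4×9×1 + 6×8×8 ≡ 60 mod 72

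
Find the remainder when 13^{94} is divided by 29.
By Fermat: 13^{28} ≡ 1 mod 29. 94 = 3×28 + 10. So 13^{94} ≡ 13^{10} ≡ 7 mod 29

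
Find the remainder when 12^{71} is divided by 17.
By Fermat: 12^{16} ≡ 1 mod 17. 71 = 4×16 + 7. So 12^{71} ≡ 12^{7} ≡ 7 mod 17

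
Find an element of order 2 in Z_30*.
11 has order 2 mod 30 since 11^{2} ≡ 1 mod 30 and no smaller power works.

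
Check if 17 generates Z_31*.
ord_31(17) divides 30. For each prime q|30: 17^{15}≡30, 17^{10}≡25, 17^{6}≡8, none ≡ 1. So 17 has order 30 and is a primitive root mod 31.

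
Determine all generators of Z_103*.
There are φ(102) = 32 primitive roots mod 103: {5, 6, 11, 12, 20, 21, 35, 40, 43, 44, 45, 48, 51, 53, 54, 62, 65, 67, 70, 71, 74, 75, 77, 78, 84, 85, 86, 87, 88, 96, 99, 101}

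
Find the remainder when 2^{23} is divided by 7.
By Fermat: 2^{6} ≡ 1 (mod 7). 23 = 3×6 + 5. So 2^{23} ≡ 2^{5} ≡ 4 (mod 7)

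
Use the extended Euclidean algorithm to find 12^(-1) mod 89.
Extended GCD: 12(-37) + 89(5) = 1. So 12^(-1) ≡ -37 ≡ 52 (mod 89). Verify: 12 × 52 = 624 ≡ 1 (mod 89)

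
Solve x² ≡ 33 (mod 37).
The square roots of 33 mod 37 are 12 and 25. Verify: 12² = 144 ≡ 33 (mod 37)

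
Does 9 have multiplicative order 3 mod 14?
Powers of 9 mod 14: 9^1≡9, 9^2≡11, 9^3≡1. First k with 9^k≡1 is k=3. Yes, ord_14(9) = 3.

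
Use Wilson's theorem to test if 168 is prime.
(167)! mod 168 = 0. Since 0 ≢ -1 (mod 168), 168 is not prime.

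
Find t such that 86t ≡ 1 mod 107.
Since 107 is prime, by Fermat 86^(-1) ≡ 86^{105} ≡ 56 mod 107. Verify: 86 × 56 = 4816 ≡ 1 mod 107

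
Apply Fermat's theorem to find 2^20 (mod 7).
By Fermat: 2^{6} ≡ 1 (mod 7). 20 = 3×6 + 2. So 2^{20} ≡ 2^{2} ≡ 4 (mod 7)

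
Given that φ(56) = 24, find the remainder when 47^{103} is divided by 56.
By Euler: 47^{24} ≡ 1 mod 56 since gcd(47, 56) = 1. 103 = 4×24 + 7. So 47^{103} ≡ 47^{7} ≡ 47 mod 56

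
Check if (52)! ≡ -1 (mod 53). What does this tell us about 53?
(52)! mod 53 = 52. Since this equals -1 (mod 53), Wilson confirms 53 is prime.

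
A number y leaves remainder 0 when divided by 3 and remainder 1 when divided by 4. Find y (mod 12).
M = 3 × 4 = 12. M₁ = 4, y₁ ≡ 1 (mod 3). M₂ = 3, y₂ ≡ 3 (mod 4). y = 0×4×1 + 1×3×3 ≡ 9 (mod 12)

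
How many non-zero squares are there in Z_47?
For prime 47, there are (p-1)/2 = (47-1)/2 = 23 quadratic residues (excluding 0).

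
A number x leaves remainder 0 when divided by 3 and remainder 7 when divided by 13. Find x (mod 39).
M = 3 × 13 = 39. M₁ = 13, y₁ ≡ 1 (mod 3). M₂ = 3, y₂ ≡ 9 (mod 13). x = 0×13×1 + 7×3×9 ≡ 33 (mod 39)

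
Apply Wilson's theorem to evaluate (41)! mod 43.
(42)! = (41)! × (42) ≡ -1 mod 43. So (41)! ≡ -1 × (42)^(-1) ≡ (-1)×(-1) = 1 mod 43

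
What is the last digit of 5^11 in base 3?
Using Fermat: 5^{2} ≡ 1 (mod 3). 11 ≡ 1 (mod 2). So 5^{11} ≡ 5^{1} ≡ 2 (mod 3)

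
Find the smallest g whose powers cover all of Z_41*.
g = 6. For each prime q|40: 6^{20}≡40, 6^{8}≡10, none ≡ 1, so ord_41(6) = 40 and 6 is a primitive root.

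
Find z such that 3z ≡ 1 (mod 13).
Since 13 is prime, by Fermat 3^(-1) ≡ 3^{11} ≡ 9 (mod 13). Verify: 3 × 9 = 27 ≡ 1 (mod 13)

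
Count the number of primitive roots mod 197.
There are φ(197-1) = φ(196) = 84 primitive roots modulo 197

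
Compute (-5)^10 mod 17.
By repeated squaring (mod 17): (-5)^{1}≡12, (-5)^{2}≡8, (-5)^{4}≡13, (-5)^{8}≡16. Then (-5)^{10} = (-5)^{8+2} ≡ 16 × 8 ≡ 9 (mod 17)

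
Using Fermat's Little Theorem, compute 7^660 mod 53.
By Fermat: 7^{52} ≡ 1 mod 53. 660 ≡ 36 mod 52. So 7^{660} ≡ 7^{36} ≡ 36 mod 53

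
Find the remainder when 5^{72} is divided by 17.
By Fermat: 5^{16} ≡ 1 mod 17. 72 = 4×16 + 8. So 5^{72} ≡ 5^{8} ≡ 16 mod 17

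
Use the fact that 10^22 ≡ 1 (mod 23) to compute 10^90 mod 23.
By Fermat: 10^{22} ≡ 1 (mod 23). 90 = 4×22 + 2. So 10^{90} ≡ 10^{2} ≡ 8 (mod 23)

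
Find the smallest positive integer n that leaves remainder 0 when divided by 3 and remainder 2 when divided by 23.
M = 3 × 23 = 69. M₁ = 23, y₁ ≡ 2 (mod 3). M₂ = 3, y₂ ≡ 8 (mod 23). n = 0×23×2 + 2×3×8 ≡ 48 (mod 69)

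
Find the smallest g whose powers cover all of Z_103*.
g = 5. For each prime q|102: 5^{51}≡102, 5^{34}≡56, 5^{6}≡72, none ≡ 1, so ord_103(5) = 102 and 5 is a primitive root.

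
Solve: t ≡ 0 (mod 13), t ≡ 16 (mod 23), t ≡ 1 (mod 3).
M = 13 × 23 × 3 = 897. M₁ = 69, y₁ ≡ 10 (mod 13). M₂ = 39, y₂ ≡ 13 (mod 23). M₃ = 299, y₃ ≡ 2 (mod 3). t = 0×69×10 + 16×39×13 + 1×299×2 ≡ 637 (mod 897)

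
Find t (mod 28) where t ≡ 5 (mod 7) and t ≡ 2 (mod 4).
M = 7 × 4 = 28. M₁ = 4, y₁ ≡ 2 (mod 7). M₂ = 7, y₂ ≡ 3 (mod 4). t = 5×4×2 + 2×7×3 ≡ 26 (mod 28)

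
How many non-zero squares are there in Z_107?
The squaring map on Z_107* is 2-to-1, so there are (106)/2 = 53 QRs.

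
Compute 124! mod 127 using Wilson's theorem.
(126)! = (124)! × (125) × (126) ≡ -1 mod 127. So (124)! ≡ -1 × [(126)(125)]^(-1) ≡ 63 mod 127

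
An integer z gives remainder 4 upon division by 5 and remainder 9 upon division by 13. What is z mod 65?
M = 5 × 13 = 65. M₁ = 13, y₁ ≡ 2 mod 5. M₂ = 5, y₂ ≡ 8 mod 13. z = 4×13×2 + 9×5×8 ≡ 9 mod 65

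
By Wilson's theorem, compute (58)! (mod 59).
By Wilson's theorem, (58)! ≡ -1 ≡ 58 (mod 59)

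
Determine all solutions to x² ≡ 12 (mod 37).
The square roots of 12 mod 37 are 7 and 30. Verify: 7² = 49 ≡ 12 (mod 37)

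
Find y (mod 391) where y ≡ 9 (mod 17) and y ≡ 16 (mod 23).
M = 17 × 23 = 391. M₁ = 23, y₁ ≡ 3 (mod 17). M₂ = 17, y₂ ≡ 19 (mod 23). y = 9×23×3 + 16×17×19 ≡ 315 (mod 391)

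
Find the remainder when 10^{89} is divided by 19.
By Fermat: 10^{18} ≡ 1 (mod 19). 89 = 4×18 + 17. So 10^{89} ≡ 10^{17} ≡ 2 (mod 19)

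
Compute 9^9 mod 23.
By repeated squaring (mod 23): 9^{1}≡9, 9^{2}≡12, 9^{4}≡6, 9^{8}≡13. Then 9^{9} = 9^{8+1} ≡ 13 × 9 ≡ 2 (mod 23)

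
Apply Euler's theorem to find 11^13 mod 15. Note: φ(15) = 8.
By Euler: 11^{8} ≡ 1 mod 15 since gcd(11, 15) = 1. 13 = 1×8 + 5. So 11^{13} ≡ 11^{5} ≡ 11 mod 15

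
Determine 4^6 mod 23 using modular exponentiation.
By repeated squaring (mod 23): 4^{1}≡4, 4^{2}≡16, 4^{4}≡3. Then 4^{6} = 4^{4+2} ≡ 3 × 16 ≡ 2 (mod 23)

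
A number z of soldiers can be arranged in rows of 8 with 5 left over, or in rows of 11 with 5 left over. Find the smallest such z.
M = 8 × 11 = 88. M₁ = 11, y₁ ≡ 3 (mod 8). M₂ = 8, y₂ ≡ 7 (mod 11). z = 5×11×3 + 5×8×7 ≡ 5 (mod 88)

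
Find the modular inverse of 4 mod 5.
Since 5 is prime, by Fermat 4^(-1) ≡ 4^{3} ≡ 4 mod 5. Verify: 4 × 4 = 16 ≡ 1 mod 5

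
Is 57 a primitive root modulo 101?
57^{20} ≡ 1 mod 101 and 20 < 100, so ord_101(57) = 20 ≠ 100 and 57 is not a primitive root.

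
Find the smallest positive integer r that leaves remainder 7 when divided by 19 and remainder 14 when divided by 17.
M = 19 × 17 = 323. M₁ = 17, y₁ ≡ 9 mod 19. M₂ = 19, y₂ ≡ 9 mod 17. r = 7×17×9 + 14×19×9 ≡ 235 mod 323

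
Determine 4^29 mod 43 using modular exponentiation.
By repeated squaring mod 43: 4^{1}≡4, 4^{2}≡16, 4^{4}≡41, 4^{8}≡4, 4^{16}≡16. Then 4^{29} = 4^{16+8+4+1} ≡ 16 × 4 × 41 × 4 ≡ 4 mod 43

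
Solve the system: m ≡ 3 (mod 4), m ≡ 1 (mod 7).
M = 4 × 7 = 28. M₁ = 7, y₁ ≡ 3 (mod 4). M₂ = 4, y₂ ≡ 2 (mod 7). m = 3×7×3 + 1×4×2 ≡ 15 (mod 28)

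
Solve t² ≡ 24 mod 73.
The square roots of 24 mod 73 are 30 and 43. Verify: 30² = 900 ≡ 24 mod 73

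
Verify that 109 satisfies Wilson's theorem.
(108)! mod 109 = 108. Since this equals -1 (mod 109), Wilson confirms 109 is prime.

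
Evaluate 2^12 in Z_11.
Using Fermat: 2^{10} ≡ 1 mod 11. 12 ≡ 2 mod 10. So 2^{12} ≡ 2^{2} ≡ 4 mod 11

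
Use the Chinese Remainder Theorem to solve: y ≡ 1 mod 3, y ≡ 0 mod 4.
M = 3 × 4 = 12. M₁ = 4, y₁ ≡ 1 mod 3. M₂ = 3, y₂ ≡ 3 mod 4. y = 1×4×1 + 0×3×3 ≡ 4 mod 12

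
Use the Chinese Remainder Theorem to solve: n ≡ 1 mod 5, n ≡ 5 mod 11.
M = 5 × 11 = 55. M₁ = 11, y₁ ≡ 1 mod 5. M₂ = 5, y₂ ≡ 9 mod 11. n = 1×11×1 + 5×5×9 ≡ 16 mod 55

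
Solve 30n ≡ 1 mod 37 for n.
Since 37 is prime, by Fermat 30^(-1) ≡ 30^{35} ≡ 21 mod 37. Verify: 30 × 21 = 630 ≡ 1 mod 37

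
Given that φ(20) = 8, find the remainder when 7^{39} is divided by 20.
By Euler: 7^{8} ≡ 1 (mod 20) since gcd(7, 20) = 1. 39 = 4×8 + 7. So 7^{39} ≡ 7^{7} ≡ 3 (mod 20)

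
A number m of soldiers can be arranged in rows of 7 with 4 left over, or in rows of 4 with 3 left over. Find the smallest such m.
M = 7 × 4 = 28. M₁ = 4, y₁ ≡ 2 mod 7. M₂ = 7, y₂ ≡ 3 mod 4. m = 4×4×2 + 3×7×3 ≡ 11 mod 28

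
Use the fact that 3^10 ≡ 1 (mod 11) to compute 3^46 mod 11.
By Fermat: 3^{10} ≡ 1 (mod 11). 46 = 4×10 + 6. So 3^{46} ≡ 3^{6} ≡ 3 (mod 11)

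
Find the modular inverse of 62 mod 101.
Since 101 is prime, by Fermat 62^(-1) ≡ 62^{99} ≡ 44 (mod 101). Verify: 62 × 44 = 2728 ≡ 1 (mod 101)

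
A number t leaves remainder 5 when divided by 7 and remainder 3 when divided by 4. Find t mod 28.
M = 7 × 4 = 28. M₁ = 4, y₁ ≡ 2 mod 7. M₂ = 7, y₂ ≡ 3 mod 4. t = 5×4×2 + 3×7×3 ≡ 19 mod 28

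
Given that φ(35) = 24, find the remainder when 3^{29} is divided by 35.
By Euler: 3^{24} ≡ 1 mod 35 since gcd(3, 35) = 1. 29 = 1×24 + 5. So 3^{29} ≡ 3^{5} ≡ 33 mod 35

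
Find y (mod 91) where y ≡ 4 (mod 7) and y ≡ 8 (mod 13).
M = 7 × 13 = 91. M₁ = 13, y₁ ≡ 6 (mod 7). M₂ = 7, y₂ ≡ 2 (mod 13). y = 4×13×6 + 8×7×2 ≡ 60 (mod 91)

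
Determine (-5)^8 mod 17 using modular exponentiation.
By repeated squaring (mod 17): (-5)^{1}≡12, (-5)^{2}≡8, (-5)^{4}≡13, (-5)^{8}≡16. So (-5)^{8} ≡ 16 (mod 17)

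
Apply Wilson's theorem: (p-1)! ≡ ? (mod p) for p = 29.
By Wilson's theorem, (28)! ≡ -1 ≡ 28 (mod 29)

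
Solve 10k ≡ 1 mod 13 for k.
Since 13 is prime, by Fermat 10^(-1) ≡ 10^{11} ≡ 4 mod 13. Verify: 10 × 4 = 40 ≡ 1 mod 13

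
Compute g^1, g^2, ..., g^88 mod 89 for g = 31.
31^1, 31^2, ..., 31^{88} mod 89: [31, 71, 65, 57, 76, 42, 56, 45, 60, 80, 77, 73, 38, 21, 28, 67, 30, 40, 83, 81, 19, 55, 14, 78, 15, 20, 86, 85, 54, 72, 7, 39, 52, 10, 43, 87, 27, 36, 48, 64, 26, 5, 66, 88, 58, 18, 24, 32, 13, 47, 33, 44, 29, 9, 12, 16, 51, 68, 61, 22, 59, 49, 6, 8, 70, 34, 75, 11, 74, 69, 3, 4, 35, 17, 82, 50, 37, 79, 46, 2, 62, 53, 41, 25, 63, 84, 23, 1]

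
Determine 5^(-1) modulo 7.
Since 7 is prime, by Fermat 5^(-1) ≡ 5^{5} ≡ 3 mod 7. Verify: 5 × 3 = 15 ≡ 1 mod 7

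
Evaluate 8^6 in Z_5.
Using Fermat: 8^{4} ≡ 1 mod 5. 6 ≡ 2 mod 4. So 8^{6} ≡ 8^{2} ≡ 4 mod 5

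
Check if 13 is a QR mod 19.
By Euler's criterion: 13^{9} ≡ 18 mod 19. Since this equals -1 (≡ 18), 13 is not a QR.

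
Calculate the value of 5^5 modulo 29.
By repeated squaring mod 29: 5^{1}≡5, 5^{2}≡25, 5^{4}≡16. Then 5^{5} = 5^{4+1} ≡ 16 × 5 ≡ 22 mod 29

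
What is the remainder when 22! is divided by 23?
By Wilson's theorem, (22)! ≡ -1 ≡ 22 (mod 23)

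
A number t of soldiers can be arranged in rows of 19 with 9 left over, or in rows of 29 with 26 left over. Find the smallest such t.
M = 19 × 29 = 551. M₁ = 29, y₁ ≡ 2 mod 19. M₂ = 19, y₂ ≡ 26 mod 29. t = 9×29×2 + 26×19×26 ≡ 142 mod 551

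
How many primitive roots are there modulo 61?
A prime p has φ(p-1) primitive roots; here φ(60) = 16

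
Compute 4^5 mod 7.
By repeated squaring mod 7: 4^{1}≡4, 4^{2}≡2, 4^{4}≡4. Then 4^{5} = 4^{4+1} ≡ 4 × 4 ≡ 2 mod 7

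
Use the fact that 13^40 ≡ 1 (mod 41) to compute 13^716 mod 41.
By Fermat: 13^{40} ≡ 1 (mod 41). 716 ≡ 36 (mod 40). So 13^{716} ≡ 13^{36} ≡ 23 (mod 41)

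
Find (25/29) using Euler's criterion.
(25/29) = 25^{14} mod 29 = 1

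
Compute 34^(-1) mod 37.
Since 37 is prime, by Fermat 34^(-1) ≡ 34^{35} ≡ 12 mod 37. Verify: 34 × 12 = 408 ≡ 1 mod 37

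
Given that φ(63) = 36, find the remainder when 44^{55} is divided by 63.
By Euler: 44^{36} ≡ 1 (mod 63) since gcd(44, 63) = 1. 55 = 1×36 + 19. So 44^{55} ≡ 44^{19} ≡ 44 (mod 63)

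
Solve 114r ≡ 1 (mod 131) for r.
Since 131 is prime, by Fermat 114^(-1) ≡ 114^{129} ≡ 77 (mod 131). Verify: 114 × 77 = 8778 ≡ 1 (mod 131)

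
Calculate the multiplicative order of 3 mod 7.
Powers of 3 mod 7: 3^1≡3, 3^2≡2, 3^3≡6, 3^4≡4, 3^5≡5, 3^6≡1. Order = 6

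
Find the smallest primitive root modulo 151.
g = 6. Powers: [6, 36, 65, 88, 75, 148, ...] generates all 150 non-zero residues.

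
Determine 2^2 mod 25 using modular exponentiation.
2^{2} = 4 ≡ 4 (mod 25)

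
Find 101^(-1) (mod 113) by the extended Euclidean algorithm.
Extended GCD: 101(47) + 113(-42) = 1. So 101^(-1) ≡ 47 (mod 113). Verify: 101 × 47 = 4747 ≡ 1 (mod 113)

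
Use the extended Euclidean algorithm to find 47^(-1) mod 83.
Extended GCD: 47(-30) + 83(17) = 1. So 47^(-1) ≡ -30 ≡ 53 (mod 83). Verify: 47 × 53 = 2491 ≡ 1 (mod 83)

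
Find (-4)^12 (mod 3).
Using Fermat: (-4)^{2} ≡ 1 (mod 3). 12 ≡ 0 (mod 2). So (-4)^{12} ≡ (-4)^{0} ≡ 1 (mod 3)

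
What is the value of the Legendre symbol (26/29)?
(26/29) = 26^{14} mod 29 = -1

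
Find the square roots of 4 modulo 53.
The square roots of 4 mod 53 are 51 and 2. Verify: 51² = 2601 ≡ 4 mod 53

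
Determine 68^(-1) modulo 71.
Since 71 is prime, by Fermat 68^(-1) ≡ 68^{69} ≡ 47 mod 71. Verify: 68 × 47 = 3196 ≡ 1 mod 71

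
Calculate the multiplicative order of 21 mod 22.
Powers of 21 mod 22: 21^1≡21, 21^2≡1. So the order of 21 is 2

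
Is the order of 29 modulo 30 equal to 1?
Powers of 29 mod 30: 29^1≡29, 29^2≡1. 29^1≡29≢1, so ord ≠ 1. No, the actual order is 2.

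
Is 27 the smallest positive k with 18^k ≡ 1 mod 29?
Powers of 18 mod 29: 18^1≡18, 18^2≡5, 18^3≡3, 18^4≡25, 18^5≡15, 18^6≡9, 18^7≡17, 18^8≡16, 18^9≡27, 18^10≡22, 18^11≡19, 18^12≡23, 18^13≡8, 18^14≡28, 18^15≡11, 18^16≡24, 18^17≡26, 18^18≡4, 18^19≡14, 18^20≡20, 18^21≡12, 18^22≡13, 18^23≡2, 18^24≡7, 18^25≡10, 18^26≡6, 18^27≡21, 18^28≡1. 18^27≡21≢1, so ord ≠ 27. No, the actual order is 28.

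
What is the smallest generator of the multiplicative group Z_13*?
g = 2. For each prime q|12: 2^{6}≡12, 2^{4}≡3, none ≡ 1, so ord_13(2) = 12 and 2 is a primitive root.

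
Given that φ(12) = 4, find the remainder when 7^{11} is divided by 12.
By Euler: 7^{4} ≡ 1 mod 12 since gcd(7, 12) = 1. 11 = 2×4 + 3. So 7^{11} ≡ 7^{3} ≡ 7 mod 12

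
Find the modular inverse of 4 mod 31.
Since 31 is prime, by Fermat 4^(-1) ≡ 4^{29} ≡ 8 mod 31. Verify: 4 × 8 = 32 ≡ 1 mod 31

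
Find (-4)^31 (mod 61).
By repeated squaring (mod 61): (-4)^{1}≡57, (-4)^{2}≡16, (-4)^{4}≡12, (-4)^{8}≡22, (-4)^{16}≡57. Then (-4)^{31} = (-4)^{16+8+4+2+1} ≡ 57 × 22 × 12 × 16 × 57 ≡ 57 (mod 61)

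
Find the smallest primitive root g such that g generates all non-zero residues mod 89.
g = 3. Powers: [3, 9, 27, 81, 65, 17, ...] generates all 88 non-zero residues.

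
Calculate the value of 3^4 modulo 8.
3^{4} = 81 ≡ 1 mod 8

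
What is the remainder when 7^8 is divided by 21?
By repeated squaring mod 21: 7^{1}≡7, 7^{2}≡7, 7^{4}≡7, 7^{8}≡7. So 7^{8} ≡ 7 mod 21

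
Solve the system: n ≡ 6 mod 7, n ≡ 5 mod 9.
M = 7 × 9 = 63. M₁ = 9, y₁ ≡ 4 mod 7. M₂ = 7, y₂ ≡ 4 mod 9. n = 6×9×4 + 5×7×4 ≡ 41 mod 63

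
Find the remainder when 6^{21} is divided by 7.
By Fermat: 6^{6} ≡ 1 (mod 7). 21 = 3×6 + 3. So 6^{21} ≡ 6^{3} ≡ 6 (mod 7)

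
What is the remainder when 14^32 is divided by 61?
By repeated squaring (mod 61): 14^{1}≡14, 14^{2}≡13, 14^{4}≡47, 14^{8}≡13, 14^{16}≡47, 14^{32}≡13. So 14^{32} ≡ 13 (mod 61)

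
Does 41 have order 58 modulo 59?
41^{29} ≡ 1 mod 59 and 29 < 58, so ord_59(41) = 29 ≠ 58 and 41 is not a primitive root.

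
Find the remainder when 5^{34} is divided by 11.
By Fermat: 5^{10} ≡ 1 (mod 11). 34 = 3×10 + 4. So 5^{34} ≡ 5^{4} ≡ 9 (mod 11)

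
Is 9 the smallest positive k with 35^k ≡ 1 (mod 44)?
Powers of 35 mod 44: 35^1≡35, 35^2≡37, 35^3≡19, 35^4≡5, 35^5≡43, 35^6≡9, 35^7≡7, 35^8≡25, 35^9≡39, 35^10≡1. 35^9≡39≢1, so ord ≠ 9. No, the actual order is 10.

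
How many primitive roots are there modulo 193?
A prime p has φ(p-1) primitive roots; here φ(192) = 64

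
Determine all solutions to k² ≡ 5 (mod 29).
The square roots of 5 mod 29 are 18 and 11. Verify: 18² = 324 ≡ 5 (mod 29)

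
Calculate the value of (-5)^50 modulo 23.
Using Fermat: (-5)^{22} ≡ 1 (mod 23). 50 ≡ 6 (mod 22). So (-5)^{50} ≡ (-5)^{6} ≡ 8 (mod 23)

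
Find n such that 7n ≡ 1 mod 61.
Since 61 is prime, by Fermat 7^(-1) ≡ 7^{59} ≡ 35 mod 61. Verify: 7 × 35 = 245 ≡ 1 mod 61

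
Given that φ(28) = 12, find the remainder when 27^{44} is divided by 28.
By Euler: 27^{12} ≡ 1 mod 28 since gcd(27, 28) = 1. 44 = 3×12 + 8. So 27^{44} ≡ 27^{8} ≡ 1 mod 28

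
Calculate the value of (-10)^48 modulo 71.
By repeated squaring (mod 71): (-10)^{1}≡61, (-10)^{2}≡29, (-10)^{4}≡60, (-10)^{8}≡50, (-10)^{16}≡15, (-10)^{32}≡12. Then (-10)^{48} = (-10)^{32+16} ≡ 12 × 15 ≡ 38 (mod 71)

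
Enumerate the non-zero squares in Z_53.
QRs mod 53: {1, 4, 6, 7, 9, 10, 11, 13, 15, 16, 17, 24, 25, 28, 29, 36, 37, 38, 40, 42, 43, 44, 46, 47, 49, 52}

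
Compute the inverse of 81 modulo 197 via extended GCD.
Extended GCD: 81(90) + 197(-37) = 1. So 81^(-1) ≡ 90 mod 197. Verify: 81 × 90 = 7290 ≡ 1 mod 197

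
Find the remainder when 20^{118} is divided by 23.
By Fermat: 20^{22} ≡ 1 mod 23. 118 = 5×22 + 8. So 20^{118} ≡ 20^{8} ≡ 6 mod 23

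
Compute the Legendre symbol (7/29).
(7/29) = 7^{14} mod 29 = 1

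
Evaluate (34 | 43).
(34/43) = 34^{21} mod 43 = -1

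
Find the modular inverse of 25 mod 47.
Since 47 is prime, by Fermat 25^(-1) ≡ 25^{45} ≡ 32 (mod 47). Verify: 25 × 32 = 800 ≡ 1 (mod 47)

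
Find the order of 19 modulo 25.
Powers of 19 mod 25: 19^1≡19, 19^2≡11, 19^3≡9, 19^4≡21, 19^5≡24, 19^6≡6, 19^7≡14, 19^8≡16, 19^9≡4, 19^10≡1. Order = 10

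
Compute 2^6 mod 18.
By repeated squaring (mod 18): 2^{1}≡2, 2^{2}≡4, 2^{4}≡16. Then 2^{6} = 2^{4+2} ≡ 16 × 4 ≡ 10 (mod 18)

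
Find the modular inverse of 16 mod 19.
Since 19 is prime, by Fermat 16^(-1) ≡ 16^{17} ≡ 6 (mod 19). Verify: 16 × 6 = 96 ≡ 1 (mod 19)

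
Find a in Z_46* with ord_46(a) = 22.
5 has order 22 mod 46 since 5^{22} ≡ 1 mod 46 and no smaller power works.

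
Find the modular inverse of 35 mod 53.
Since 53 is prime, by Fermat 35^(-1) ≡ 35^{51} ≡ 50 mod 53. Verify: 35 × 50 = 1750 ≡ 1 mod 53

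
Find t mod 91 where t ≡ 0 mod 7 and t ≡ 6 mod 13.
M = 7 × 13 = 91. M₁ = 13, y₁ ≡ 6 mod 7. M₂ = 7, y₂ ≡ 2 mod 13. t = 0×13×6 + 6×7×2 ≡ 84 mod 91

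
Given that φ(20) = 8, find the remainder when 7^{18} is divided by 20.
By Euler: 7^{8} ≡ 1 mod 20 since gcd(7, 20) = 1. 18 = 2×8 + 2. So 7^{18} ≡ 7^{2} ≡ 9 mod 20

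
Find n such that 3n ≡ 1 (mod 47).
Since 47 is prime, by Fermat 3^(-1) ≡ 3^{45} ≡ 16 (mod 47). Verify: 3 × 16 = 48 ≡ 1 (mod 47)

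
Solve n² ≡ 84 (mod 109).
The square roots of 84 mod 109 are 56 and 53. Verify: 56² = 3136 ≡ 84 (mod 109)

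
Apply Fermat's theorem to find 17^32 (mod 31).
By Fermat: 17^{30} ≡ 1 (mod 31). So 17^{32} = 17^{30} · 17^{2} ≡ 17^{2} ≡ 10 (mod 31)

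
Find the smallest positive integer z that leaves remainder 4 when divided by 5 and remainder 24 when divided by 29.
M = 5 × 29 = 145. M₁ = 29, y₁ ≡ 4 mod 5. M₂ = 5, y₂ ≡ 6 mod 29. z = 4×29×4 + 24×5×6 ≡ 24 mod 145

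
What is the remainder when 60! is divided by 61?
By Wilson's theorem, (60)! ≡ -1 ≡ 60 (mod 61)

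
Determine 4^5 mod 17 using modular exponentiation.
By repeated squaring mod 17: 4^{1}≡4, 4^{2}≡16, 4^{4}≡1. Then 4^{5} = 4^{4+1} ≡ 1 × 4 ≡ 4 mod 17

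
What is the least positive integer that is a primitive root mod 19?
g = 2. Powers: [2, 4, 8, 16, 13, 7, 14, 9, 18, ...] generates all 18 non-zero residues.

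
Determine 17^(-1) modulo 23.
Since 23 is prime, by Fermat 17^(-1) ≡ 17^{21} ≡ 19 (mod 23). Verify: 17 × 19 = 323 ≡ 1 (mod 23)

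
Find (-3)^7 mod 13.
By repeated squaring mod 13: (-3)^{1}≡10, (-3)^{2}≡9, (-3)^{4}≡3. Then (-3)^{7} = (-3)^{4+2+1} ≡ 3 × 9 × 10 ≡ 10 mod 13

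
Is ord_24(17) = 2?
Powers of 17 mod 24: 17^1≡17, 17^2≡1. First k with 17^k≡1 is k=2. Yes, ord_24(17) = 2.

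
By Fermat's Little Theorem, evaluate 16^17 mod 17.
By Fermat: 16^{16} ≡ 1 mod 17. So 16^{17} = 16^{16} · 16^{1} ≡ 16^{1} ≡ 16 mod 17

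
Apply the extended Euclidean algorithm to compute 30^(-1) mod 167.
Extended GCD: 30(39) + 167(-7) = 1. So 30^(-1) ≡ 39 mod 167. Verify: 30 × 39 = 1170 ≡ 1 mod 167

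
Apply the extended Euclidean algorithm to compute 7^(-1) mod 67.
Extended GCD: 7(-19) + 67(2) = 1. So 7^(-1) ≡ -19 ≡ 48 mod 67. Verify: 7 × 48 = 336 ≡ 1 mod 67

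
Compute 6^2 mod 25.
6^{2} = 36 ≡ 11 (mod 25)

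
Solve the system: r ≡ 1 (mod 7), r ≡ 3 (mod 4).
M = 7 × 4 = 28. M₁ = 4, y₁ ≡ 2 (mod 7). M₂ = 7, y₂ ≡ 3 (mod 4). r = 1×4×2 + 3×7×3 ≡ 15 (mod 28)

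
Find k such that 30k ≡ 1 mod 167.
Since 167 is prime, by Fermat 30^(-1) ≡ 30^{165} ≡ 39 mod 167. Verify: 30 × 39 = 1170 ≡ 1 mod 167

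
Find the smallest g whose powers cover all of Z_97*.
g = 5. Powers: [5, 25, 28, 43, 21, 8, 40, 6, 30, 53, ...] generates all 96 non-zero residues.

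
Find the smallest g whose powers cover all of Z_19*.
g = 2. For each prime q|18: 2^{9}≡18, 2^{6}≡7, none ≡ 1, so ord_19(2) = 18 and 2 is a primitive root.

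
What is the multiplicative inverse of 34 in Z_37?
Since 37 is prime, by Fermat 34^(-1) ≡ 34^{35} ≡ 12 mod 37. Verify: 34 × 12 = 408 ≡ 1 mod 37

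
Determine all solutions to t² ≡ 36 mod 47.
The square roots of 36 mod 47 are 6 and 41. Verify: 6² = 36 ≡ 36 mod 47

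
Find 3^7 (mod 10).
By repeated squaring (mod 10): 3^{1}≡3, 3^{2}≡9, 3^{4}≡1. Then 3^{7} = 3^{4+2+1} ≡ 1 × 9 × 3 ≡ 7 (mod 10)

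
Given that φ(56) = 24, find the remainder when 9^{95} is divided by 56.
By Euler: 9^{24} ≡ 1 (mod 56) since gcd(9, 56) = 1. 95 = 3×24 + 23. So 9^{95} ≡ 9^{23} ≡ 25 (mod 56)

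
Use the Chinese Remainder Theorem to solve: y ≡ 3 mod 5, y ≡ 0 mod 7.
M = 5 × 7 = 35. M₁ = 7, y₁ ≡ 3 mod 5. M₂ = 5, y₂ ≡ 3 mod 7. y = 3×7×3 + 0×5×3 ≡ 28 mod 35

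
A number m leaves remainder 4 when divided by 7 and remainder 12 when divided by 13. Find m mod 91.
M = 7 × 13 = 91. M₁ = 13, y₁ ≡ 6 mod 7. M₂ = 7, y₂ ≡ 2 mod 13. m = 4×13×6 + 12×7×2 ≡ 25 mod 91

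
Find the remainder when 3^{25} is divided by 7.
By Fermat: 3^{6} ≡ 1 mod 7. 25 = 4×6 + 1. So 3^{25} ≡ 3^{1} ≡ 3 mod 7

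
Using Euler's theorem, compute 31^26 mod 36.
By Euler: 31^{12} ≡ 1 (mod 36) since gcd(31, 36) = 1. 26 = 2×12 + 2. So 31^{26} ≡ 31^{2} ≡ 25 (mod 36)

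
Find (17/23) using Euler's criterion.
(17/23) = 17^{11} mod 23 = -1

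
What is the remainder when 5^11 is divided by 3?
Using Fermat: 5^{2} ≡ 1 (mod 3). 11 ≡ 1 (mod 2). So 5^{11} ≡ 5^{1} ≡ 2 (mod 3)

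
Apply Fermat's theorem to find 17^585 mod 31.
By Fermat: 17^{30} ≡ 1 mod 31. 585 ≡ 15 mod 30. So 17^{585} ≡ 17^{15} ≡ 30 mod 31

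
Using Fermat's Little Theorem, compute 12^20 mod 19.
By Fermat: 12^{18} ≡ 1 (mod 19). So 12^{20} = 12^{18} · 12^{2} ≡ 12^{2} ≡ 11 (mod 19)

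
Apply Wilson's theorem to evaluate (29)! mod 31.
(30)! = (29)! × (30) ≡ -1 (mod 31). So (29)! ≡ -1 × (30)^(-1) ≡ (-1)×(-1) = 1 (mod 31)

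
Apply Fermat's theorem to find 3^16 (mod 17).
By Fermat's Little Theorem, 3^{16} ≡ 1 (mod 17) since 17 is prime and gcd(3, 17) = 1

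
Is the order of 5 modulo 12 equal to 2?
Powers of 5 mod 12: 5^1≡5, 5^2≡1. First k with 5^k≡1 is k=2. Yes, ord_12(5) = 2.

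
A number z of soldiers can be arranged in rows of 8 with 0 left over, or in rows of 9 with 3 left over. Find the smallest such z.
M = 8 × 9 = 72. M₁ = 9, y₁ ≡ 1 (mod 8). M₂ = 8, y₂ ≡ 8 (mod 9). z = 0×9×1 + 3×8×8 ≡ 48 (mod 72)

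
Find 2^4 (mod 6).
2^{4} = 16 ≡ 4 (mod 6)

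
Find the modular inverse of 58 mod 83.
Since 83 is prime, by Fermat 58^(-1) ≡ 58^{81} ≡ 73 mod 83. Verify: 58 × 73 = 4234 ≡ 1 mod 83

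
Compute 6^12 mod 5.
Using Fermat: 6^{4} ≡ 1 mod 5. 12 ≡ 0 mod 4. So 6^{12} ≡ 6^{0} ≡ 1 mod 5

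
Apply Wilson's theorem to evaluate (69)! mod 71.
(70)! = (69)! × (70) ≡ -1 (mod 71). So (69)! ≡ -1 × (70)^(-1) ≡ (-1)×(-1) = 1 (mod 71)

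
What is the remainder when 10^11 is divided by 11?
Using Fermat: 10^{10} ≡ 1 mod 11. 11 ≡ 1 mod 10. So 10^{11} ≡ 10^{1} ≡ 10 mod 11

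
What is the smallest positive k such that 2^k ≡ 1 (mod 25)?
Powers of 2 mod 25: 2^1≡2, 2^2≡4, 2^3≡8, 2^4≡16, 2^5≡7, 2^6≡14, 2^7≡3, 2^8≡6, 2^9≡12, 2^10≡24, 2^11≡23, 2^12≡21, 2^13≡17, 2^14≡9, 2^15≡18, 2^16≡11, 2^17≡22, 2^18≡19, 2^19≡13, 2^20≡1. So the order of 2 is 20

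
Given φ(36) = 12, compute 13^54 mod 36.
By Euler: 13^{12} ≡ 1 (mod 36) since gcd(13, 36) = 1. 54 = 4×12 + 6. So 13^{54} ≡ 13^{6} ≡ 1 (mod 36)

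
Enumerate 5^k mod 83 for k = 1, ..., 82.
5^1, 5^2, ..., 5^{82} mod 83: [5, 25, 42, 44, 54, 21, 22, 27, 52, 11, 55, 26, 47, 69, 13, 65, 76, 48, 74, 38, 24, 37, 19, 12, 60, 51, 6, 30, 67, 3, 15, 75, 43, 49, 79, 63, 66, 81, 73, 33, 82, 78, 58, 41, 39, 29, 62, 61, 56, 31, 72, 28, 57, 36, 14, 70, 18, 7, 35, 9, 45, 59, 46, 64, 71, 23, 32, 77, 53, 16, 80, 68, 8, 40, 34, 4, 20, 17, 2, 10, 50, 1]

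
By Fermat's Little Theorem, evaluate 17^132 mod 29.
By Fermat: 17^{28} ≡ 1 mod 29. 132 = 4×28 + 20. So 17^{132} ≡ 17^{20} ≡ 1 mod 29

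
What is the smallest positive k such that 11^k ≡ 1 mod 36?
Powers of 11 mod 36: 11^1≡11, 11^2≡13, 11^3≡35, 11^4≡25, 11^5≡23, 11^6≡1. So the order of 11 is 6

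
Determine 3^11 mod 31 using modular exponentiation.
By repeated squaring mod 31: 3^{1}≡3, 3^{2}≡9, 3^{4}≡19, 3^{8}≡20. Then 3^{11} = 3^{8+2+1} ≡ 20 × 9 × 3 ≡ 13 mod 31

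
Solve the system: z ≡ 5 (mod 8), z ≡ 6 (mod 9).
M = 8 × 9 = 72. M₁ = 9, y₁ ≡ 1 (mod 8). M₂ = 8, y₂ ≡ 8 (mod 9). z = 5×9×1 + 6×8×8 ≡ 69 (mod 72)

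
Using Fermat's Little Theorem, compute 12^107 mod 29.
By Fermat: 12^{28} ≡ 1 (mod 29). 107 = 3×28 + 23. So 12^{107} ≡ 12^{23} ≡ 17 (mod 29)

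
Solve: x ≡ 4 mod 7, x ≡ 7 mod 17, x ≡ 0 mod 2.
M = 7 × 17 × 2 = 238. M₁ = 34, y₁ ≡ 6 mod 7. M₂ = 14, y₂ ≡ 11 mod 17. M₃ = 119, y₃ ≡ 1 mod 2. x = 4×34×6 + 7×14×11 + 0×119×1 ≡ 228 mod 238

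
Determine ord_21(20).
Powers of 20 mod 21: 20^1≡20, 20^2≡1. ord_21(20) = 2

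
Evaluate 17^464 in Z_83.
Using Fermat: 17^{82} ≡ 1 mod 83. 464 ≡ 54 mod 82. So 17^{464} ≡ 17^{54} ≡ 3 mod 83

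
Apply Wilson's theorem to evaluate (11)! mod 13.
(12)! = (11)! × (12) ≡ -1 mod 13. So (11)! ≡ -1 × (12)^(-1) ≡ (-1)×(-1) = 1 mod 13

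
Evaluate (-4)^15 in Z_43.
By repeated squaring mod 43: (-4)^{1}≡39, (-4)^{2}≡16, (-4)^{4}≡41, (-4)^{8}≡4. Then (-4)^{15} = (-4)^{8+4+2+1} ≡ 4 × 41 × 16 × 39 ≡ 39 mod 43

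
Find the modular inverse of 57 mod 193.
Since 193 is prime, by Fermat 57^(-1) ≡ 57^{191} ≡ 149 (mod 193). Verify: 57 × 149 = 8493 ≡ 1 (mod 193)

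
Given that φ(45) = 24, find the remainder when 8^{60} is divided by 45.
By Euler: 8^{24} ≡ 1 (mod 45) since gcd(8, 45) = 1. 60 = 2×24 + 12. So 8^{60} ≡ 8^{12} ≡ 1 (mod 45)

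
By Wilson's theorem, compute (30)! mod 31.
By Wilson's theorem, (30)! ≡ -1 ≡ 30 mod 31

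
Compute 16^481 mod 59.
Using Fermat: 16^{58} ≡ 1 mod 59. 481 ≡ 17 mod 58. So 16^{481} ≡ 16^{17} ≡ 21 mod 59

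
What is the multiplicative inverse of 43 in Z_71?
Since 71 is prime, by Fermat 43^(-1) ≡ 43^{69} ≡ 38 mod 71. Verify: 43 × 38 = 1634 ≡ 1 mod 71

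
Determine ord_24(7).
Powers of 7 mod 24: 7^1≡7, 7^2≡1. So the order of 7 is 2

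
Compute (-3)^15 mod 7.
Using Fermat: (-3)^{6} ≡ 1 mod 7. 15 ≡ 3 mod 6. So (-3)^{15} ≡ (-3)^{3} ≡ 1 mod 7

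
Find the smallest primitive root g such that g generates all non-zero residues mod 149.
g = 2. Powers: [2, 4, 8, 16, 32, 64, 128, 107, ...] generates all 148 non-zero residues.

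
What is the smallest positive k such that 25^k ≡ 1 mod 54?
Powers of 25 mod 54: 25^1≡25, 25^2≡31, 25^3≡19, 25^4≡43, 25^5≡49, 25^6≡37, 25^7≡7, 25^8≡13, 25^9≡1. Order = 9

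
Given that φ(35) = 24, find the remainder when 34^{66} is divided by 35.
By Euler: 34^{24} ≡ 1 mod 35 since gcd(34, 35) = 1. 66 = 2×24 + 18. So 34^{66} ≡ 34^{18} ≡ 1 mod 35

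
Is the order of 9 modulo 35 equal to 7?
Powers of 9 mod 35: 9^1≡9, 9^2≡11, 9^3≡29, 9^4≡16, 9^5≡4, 9^6≡1. Already 9^6≡1, so the order is 6 < 7. No, the actual order is 6.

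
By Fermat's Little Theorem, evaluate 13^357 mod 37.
By Fermat: 13^{36} ≡ 1 (mod 37). 357 ≡ 33 (mod 36). So 13^{357} ≡ 13^{33} ≡ 8 (mod 37)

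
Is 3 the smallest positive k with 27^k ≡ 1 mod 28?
Powers of 27 mod 28: 27^1≡27, 27^2≡1. Already 27^2≡1, so the order is 2 < 3. No, the actual order is 2.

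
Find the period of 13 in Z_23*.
Powers of 13 mod 23: 13^1≡13, 13^2≡8, 13^3≡12, 13^4≡18, 13^5≡4, 13^6≡6, 13^7≡9, 13^8≡2, 13^9≡3, 13^10≡16, 13^11≡1. So the order of 13 is 11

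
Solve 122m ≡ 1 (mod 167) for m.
Since 167 is prime, by Fermat 122^(-1) ≡ 122^{165} ≡ 141 (mod 167). Verify: 122 × 141 = 17202 ≡ 1 (mod 167)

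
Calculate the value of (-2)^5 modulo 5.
Using Fermat: (-2)^{4} ≡ 1 mod 5. 5 ≡ 1 mod 4. So (-2)^{5} ≡ (-2)^{1} ≡ 3 mod 5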